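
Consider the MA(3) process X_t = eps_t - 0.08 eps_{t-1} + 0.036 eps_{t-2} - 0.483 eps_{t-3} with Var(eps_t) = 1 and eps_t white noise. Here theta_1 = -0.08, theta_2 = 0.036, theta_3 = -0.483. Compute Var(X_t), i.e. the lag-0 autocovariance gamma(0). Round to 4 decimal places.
\gamma(0) = 1.2410

For an MA(q) process X_t = eps_t + sum_i theta_i eps_{t-i} with
Var(eps_t) = sigma^2, the variance is
  gamma(0) = sigma^2 * (1 + sum_i theta_i^2).
  sum_i theta_i^2 = (-0.08)^2 + (0.036)^2 + (-0.483)^2 = 0.0064 + 0.001296 + 0.233289 = 0.240985.
  gamma(0) = 1 * (1 + 0.240985) = 1 * 1.240985 = 1.240985, which rounds to 1.2410.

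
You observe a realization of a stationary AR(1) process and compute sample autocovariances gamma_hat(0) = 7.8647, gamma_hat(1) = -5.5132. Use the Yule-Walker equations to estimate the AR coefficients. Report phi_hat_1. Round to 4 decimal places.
\hat\phi_{1} = -0.7010

The Yule-Walker equations for an AR(p) process read, in matrix form,
  Gamma_p phi = r_p,   with   (Gamma_p)_{ij} = gamma(|i - j|),
                       (r_p)_i = gamma(i),   i,j = 1..p.
Substitute the sample gammas (Toeplitz matrix and right-hand side of size 1):
  Gamma_p = [[7.8647]]
  r_p     = [-5.5132]
With p = 1 this is the single equation gamma(0) phi_1 = gamma(1):
  phi_hat_1 = gamma(1) / gamma(0) = -5.5132 / 7.8647 = -0.7010.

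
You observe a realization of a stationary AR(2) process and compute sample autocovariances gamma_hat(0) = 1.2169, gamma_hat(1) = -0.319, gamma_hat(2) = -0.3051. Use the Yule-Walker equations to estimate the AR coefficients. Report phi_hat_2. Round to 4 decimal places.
\hat\phi_{2} = -0.3430

The Yule-Walker equations for an AR(p) process read, in matrix form,
  Gamma_p phi = r_p,   with   (Gamma_p)_{ij} = gamma(|i - j|),
                       (r_p)_i = gamma(i),   i,j = 1..p.
Substitute the sample gammas (Toeplitz matrix and right-hand side of size 2):
  Gamma_p = [[1.2169, -0.319], [-0.319, 1.2169]]
  r_p     = [-0.319, -0.3051]
Written out:
  1.2169 phi_1 - 0.319 phi_2 = -0.319
  -0.319 phi_1 + 1.2169 phi_2 = -0.3051
Solve by Cramer's rule:
  det = gamma(0)^2 - gamma(1)^2 = (1.2169)^2 - (-0.319)^2 = 1.48084561 - 0.101761 = 1.37908461
  phi_hat_1 = [gamma(1) gamma(0) - gamma(1) gamma(2)] / det = [(-0.319)(1.2169) - (-0.319)(-0.3051)] / 1.37908461 = -0.485518 / 1.37908461 = -0.3521
  phi_hat_2 = [gamma(0) gamma(2) - gamma(1)^2] / det = [(1.2169)(-0.3051) - (-0.319)^2] / 1.37908461 = -0.47303719 / 1.37908461 = -0.343
So phi_hat = [-0.3521, -0.3430].
Therefore phi_hat_2 = -0.3430.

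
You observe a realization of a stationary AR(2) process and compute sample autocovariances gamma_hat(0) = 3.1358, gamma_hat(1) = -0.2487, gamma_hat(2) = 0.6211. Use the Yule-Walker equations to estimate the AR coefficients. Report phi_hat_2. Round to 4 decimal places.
\hat\phi_{2} = 0.1930

The Yule-Walker equations for an AR(p) process read, in matrix form,
  Gamma_p phi = r_p,   with   (Gamma_p)_{ij} = gamma(|i - j|),
                       (r_p)_i = gamma(i),   i,j = 1..p.
Substitute the sample gammas (Toeplitz matrix and right-hand side of size 2):
  Gamma_p = [[3.1358, -0.2487], [-0.2487, 3.1358]]
  r_p     = [-0.2487, 0.6211]
Written out:
  3.1358 phi_1 - 0.2487 phi_2 = -0.2487
  -0.2487 phi_1 + 3.1358 phi_2 = 0.6211
Solve by Cramer's rule:
  det = gamma(0)^2 - gamma(1)^2 = (3.1358)^2 - (-0.2487)^2 = 9.83324164 - 0.06185169 = 9.77138995
  phi_hat_1 = [gamma(1) gamma(0) - gamma(1) gamma(2)] / det = [(-0.2487)(3.1358) - (-0.2487)(0.6211)] / 9.77138995 = -0.62540589 / 9.77138995 = -0.064
  phi_hat_2 = [gamma(0) gamma(2) - gamma(1)^2] / det = [(3.1358)(0.6211) - (-0.2487)^2] / 9.77138995 = 1.88579369 / 9.77138995 = 0.193
So phi_hat = [-0.0640, 0.1930].
Therefore phi_hat_2 = 0.1930.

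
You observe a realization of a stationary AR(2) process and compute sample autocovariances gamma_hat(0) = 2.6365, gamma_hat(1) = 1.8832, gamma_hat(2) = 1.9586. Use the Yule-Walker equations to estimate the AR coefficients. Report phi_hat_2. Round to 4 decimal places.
\hat\phi_{2} = 0.4751

The Yule-Walker equations for an AR(p) process read, in matrix form,
  Gamma_p phi = r_p,   with   (Gamma_p)_{ij} = gamma(|i - j|),
                       (r_p)_i = gamma(i),   i,j = 1..p.
Substitute the sample gammas (Toeplitz matrix and right-hand side of size 2):
  Gamma_p = [[2.6365, 1.8832], [1.8832, 2.6365]]
  r_p     = [1.8832, 1.9586]
Written out:
  2.6365 phi_1 + 1.8832 phi_2 = 1.8832
  1.8832 phi_1 + 2.6365 phi_2 = 1.9586
Solve by Cramer's rule:
  det = gamma(0)^2 - gamma(1)^2 = (2.6365)^2 - (1.8832)^2 = 6.95113225 - 3.54644224 = 3.40469001
  phi_hat_1 = [gamma(1) gamma(0) - gamma(1) gamma(2)] / det = [(1.8832)(2.6365) - (1.8832)(1.9586)] / 3.40469001 = 1.27662128 / 3.40469001 = 0.375
  phi_hat_2 = [gamma(0) gamma(2) - gamma(1)^2] / det = [(2.6365)(1.9586) - (1.8832)^2] / 3.40469001 = 1.61740666 / 3.40469001 = 0.4751
So phi_hat = [0.3750, 0.4751].
Therefore phi_hat_2 = 0.4751.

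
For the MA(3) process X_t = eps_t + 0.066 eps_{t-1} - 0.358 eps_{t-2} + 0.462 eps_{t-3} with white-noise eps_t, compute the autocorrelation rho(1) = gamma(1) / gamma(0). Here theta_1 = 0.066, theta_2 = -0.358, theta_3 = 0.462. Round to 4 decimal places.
\rho(1) = -0.0914

For an MA(q) process with theta_0 = 1, the autocovariance is
  gamma(k) = sigma^2 * sum_{i=0..q-k} theta_i * theta_{i+k},
and rho(k) = gamma(k) / gamma(0). Sigma^2 cancels.
  numerator   = (1)*(0.066) + (0.066)*(-0.358) + (-0.358)*(0.462) = -0.123024.
  denominator = (1)^2 + (0.066)^2 + (-0.358)^2 + (0.462)^2 = 1.345964.
  rho(1) = -0.123024 / 1.345964 = -0.0914.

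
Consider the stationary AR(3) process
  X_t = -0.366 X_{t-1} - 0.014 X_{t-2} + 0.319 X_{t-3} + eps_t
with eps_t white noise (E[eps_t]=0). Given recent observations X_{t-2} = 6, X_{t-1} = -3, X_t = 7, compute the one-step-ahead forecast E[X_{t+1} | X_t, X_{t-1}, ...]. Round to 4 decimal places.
E[X_{t+1} \mid \mathcal F_t] = -0.6060

For an AR(p) model X_t = c + sum_i phi_i X_{t-i} + eps_t, the
one-step-ahead conditional mean is
  E[X_{t+1} | X_t, ...] = c + sum_i phi_i X_{t+1-i}.
Substitute known values:
  E[X_{t+1} | ...] = (-0.366) * (7) + (-0.014) * (-3) + (0.319) * (6)
                   = -0.6060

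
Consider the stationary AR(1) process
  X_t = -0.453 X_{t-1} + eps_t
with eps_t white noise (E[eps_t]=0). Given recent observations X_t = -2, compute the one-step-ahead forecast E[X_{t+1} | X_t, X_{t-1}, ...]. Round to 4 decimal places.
E[X_{t+1} \mid \mathcal F_t] = 0.9060

For an AR(p) model X_t = c + sum_i phi_i X_{t-i} + eps_t, the
one-step-ahead conditional mean is
  E[X_{t+1} | X_t, ...] = c + sum_i phi_i X_{t+1-i}.
Substitute known values:
  E[X_{t+1} | ...] = (-0.453) * (-2)
                   = 0.9060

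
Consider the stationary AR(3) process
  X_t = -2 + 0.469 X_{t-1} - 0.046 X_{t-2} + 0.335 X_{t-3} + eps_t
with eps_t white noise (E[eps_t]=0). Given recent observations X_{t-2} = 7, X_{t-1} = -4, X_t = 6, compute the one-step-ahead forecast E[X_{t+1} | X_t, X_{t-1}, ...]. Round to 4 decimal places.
E[X_{t+1} \mid \mathcal F_t] = 3.3430

For an AR(p) model X_t = c + sum_i phi_i X_{t-i} + eps_t, the
one-step-ahead conditional mean is
  E[X_{t+1} | X_t, ...] = c + sum_i phi_i X_{t+1-i}.
Substitute known values:
  E[X_{t+1} | ...] = -2 + (0.469) * (6) + (-0.046) * (-4) + (0.335) * (7)
                   = 3.3430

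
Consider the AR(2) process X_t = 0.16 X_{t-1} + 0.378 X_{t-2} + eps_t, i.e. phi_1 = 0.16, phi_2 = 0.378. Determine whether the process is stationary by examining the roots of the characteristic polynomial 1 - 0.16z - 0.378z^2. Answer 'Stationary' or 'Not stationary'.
\text{Stationary}

The AR(p) characteristic polynomial is P(z) = 1 - 0.16z - 0.378z^2.
Stationarity requires all roots to lie outside the unit circle, i.e. |z| > 1 for every root.
Set 1 + (-0.16) z + (-0.378) z^2 = 0, i.e. a z^2 + b z + c = 0 with a = -0.378, b = -0.16, c = 1.
Discriminant D = b^2 - 4ac = (-0.16)^2 - 4*(-0.378)*1 = 0.0256 - (-1.512) = 1.5376.
D >= 0, so the roots are real: z = (-b +/- sqrt(D)) / (2a) = (0.16 +/- 1.24) / (-0.756).
  z_1 = (0.16 + 1.24) / (-0.756) = -1.8519,   |z_1| = 1.8519.
  z_2 = (0.16 - 1.24) / (-0.756) = 1.4286,   |z_2| = 1.4286.
Moduli of all roots: 1.8519, 1.4286.
All moduli strictly greater than 1? Yes.
Verdict: Stationary.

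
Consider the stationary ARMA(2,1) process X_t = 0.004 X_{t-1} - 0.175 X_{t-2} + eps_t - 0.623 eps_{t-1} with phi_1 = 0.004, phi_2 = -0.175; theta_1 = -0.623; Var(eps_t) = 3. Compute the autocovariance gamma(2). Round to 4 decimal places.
\gamma(2) = -0.7558

Multiply the model equation by X_{t-k} and take expectations. With theta_0 = psi_0 = 1 and psi_j the MA(infinity) weights, this gives
  gamma(k) - sum_i phi_i gamma(k-i) = c_k,
  c_k = sigma^2 * sum_{j=k..q} theta_j psi_{j-k}   (c_k = 0 for k > q),
using gamma(-m) = gamma(m).
psi-weights needed (psi_j = theta_j + sum_i phi_i psi_{j-i}):
  psi_1 = theta_1 + phi_1 = -0.623 + (0.004) = -0.619
Right-hand sides:
  c_0 = sigma^2 (1 + theta_1 psi_1) = 3 * (1 + (-0.623)(-0.619)) = 3 * 1.385637 = 4.156911
  c_1 = sigma^2 theta_1 = 3 * (-0.623) = -1.869
  c_2 = 0
Equations for k = 0, 1, 2 (AR order 2, c_2 = 0):
  (E0) gamma(0) = phi_1 gamma(1) + phi_2 gamma(2) + c_0
  (E1) gamma(1) = phi_1 gamma(0) + phi_2 gamma(1) + c_1
  (E2) gamma(2) = phi_1 gamma(1) + phi_2 gamma(0)
From (E1): gamma(1) = A gamma(0) + B with
  A = phi_1 / (1 - phi_2) = 0.004 / 1.175 = 0.003404,   B = c_1 / (1 - phi_2) = -1.869 / 1.175 = -1.590638.
Insert (E2) into (E0): gamma(0) (1 - phi_2^2) = phi_1 (1 + phi_2) gamma(1) + c_0.
  phi_1 (1 + phi_2) = (0.004)(0.825) = 0.0033,   1 - phi_2^2 = 0.969375.
Replace gamma(1) by A gamma(0) + B and collect gamma(0):
  gamma(0) [0.969375 - (0.0033)(0.003404)] = (0.0033)(-1.590638) + 4.156911
  gamma(0) * 0.969364 = 4.151662
  gamma(0) = 4.151662 / 0.969364 = 4.282873.
  gamma(1) = A gamma(0) + B = (0.003404)(4.282873) + (-1.590638) = -1.576058.
  gamma(2) = phi_1 gamma(1) + phi_2 gamma(0) = (0.004)(-1.576058) + (-0.175)(4.282873) = -0.755807.
Therefore gamma(2) = -0.7558 (to 4 decimal places).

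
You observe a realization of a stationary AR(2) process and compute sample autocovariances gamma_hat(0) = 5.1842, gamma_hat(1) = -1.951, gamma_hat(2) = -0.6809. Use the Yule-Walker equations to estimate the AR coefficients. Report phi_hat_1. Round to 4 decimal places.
\hat\phi_{1} = -0.4960

The Yule-Walker equations for an AR(p) process read, in matrix form,
  Gamma_p phi = r_p,   with   (Gamma_p)_{ij} = gamma(|i - j|),
                       (r_p)_i = gamma(i),   i,j = 1..p.
Substitute the sample gammas (Toeplitz matrix and right-hand side of size 2):
  Gamma_p = [[5.1842, -1.951], [-1.951, 5.1842]]
  r_p     = [-1.951, -0.6809]
Written out:
  5.1842 phi_1 - 1.951 phi_2 = -1.951
  -1.951 phi_1 + 5.1842 phi_2 = -0.6809
Solve by Cramer's rule:
  det = gamma(0)^2 - gamma(1)^2 = (5.1842)^2 - (-1.951)^2 = 26.87592964 - 3.806401 = 23.06952864
  phi_hat_1 = [gamma(1) gamma(0) - gamma(1) gamma(2)] / det = [(-1.951)(5.1842) - (-1.951)(-0.6809)] / 23.06952864 = -11.4428101 / 23.06952864 = -0.496
  phi_hat_2 = [gamma(0) gamma(2) - gamma(1)^2] / det = [(5.1842)(-0.6809) - (-1.951)^2] / 23.06952864 = -7.33632278 / 23.06952864 = -0.318
So phi_hat = [-0.4960, -0.3180].
Therefore phi_hat_1 = -0.4960.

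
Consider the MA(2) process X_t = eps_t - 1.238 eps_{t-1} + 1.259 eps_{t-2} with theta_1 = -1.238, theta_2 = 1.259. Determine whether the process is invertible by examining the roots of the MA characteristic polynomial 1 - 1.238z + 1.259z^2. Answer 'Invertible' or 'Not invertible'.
\text{Not invertible}

The MA(q) characteristic polynomial is P(z) = 1 - 1.238z + 1.259z^2.
Invertibility requires all roots to lie outside the unit circle, i.e. |z| > 1 for every root.
Set 1 + (-1.238) z + (1.259) z^2 = 0, i.e. a z^2 + b z + c = 0 with a = 1.259, b = -1.238, c = 1.
Discriminant D = b^2 - 4ac = (-1.238)^2 - 4*(1.259)*1 = 1.532644 - (5.036) = -3.503356.
D < 0, so the roots are the complex-conjugate pair z = (-b +/- i sqrt(-D)) / (2a) = 0.4917 +/- 0.7433i.
For a conjugate pair |z|^2 = z * conj(z) = (product of roots) = c/a = 1/(1.259) = 0.794281, so |z| = sqrt(0.794281) = 0.8912 for both roots.
Moduli of all roots: 0.8912, 0.8912.
All moduli strictly greater than 1? No.
Verdict: Not invertible.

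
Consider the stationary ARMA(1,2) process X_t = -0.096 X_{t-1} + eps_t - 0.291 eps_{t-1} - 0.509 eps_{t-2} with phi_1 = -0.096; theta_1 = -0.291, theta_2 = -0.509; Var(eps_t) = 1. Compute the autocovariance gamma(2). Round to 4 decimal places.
\gamma(2) = -0.4873

Multiply the model equation by X_{t-k} and take expectations. With theta_0 = psi_0 = 1 and psi_j the MA(infinity) weights, this gives
  gamma(k) - sum_i phi_i gamma(k-i) = c_k,
  c_k = sigma^2 * sum_{j=k..q} theta_j psi_{j-k}   (c_k = 0 for k > q),
using gamma(-m) = gamma(m).
psi-weights needed (psi_j = theta_j + sum_i phi_i psi_{j-i}):
  psi_1 = theta_1 + phi_1 = -0.291 + (-0.096) = -0.387
  psi_2 = theta_2 + phi_1 psi_1 = -0.509 + (-0.096)(-0.387) = -0.471848
Right-hand sides:
  c_0 = sigma^2 (1 + theta_1 psi_1 + theta_2 psi_2) = 1 * (1 + (-0.291)(-0.387) + (-0.509)(-0.471848)) = 1 * 1.352788 = 1.352788
  c_1 = sigma^2 (theta_1 + theta_2 psi_1) = 1 * (-0.291 + (-0.509)(-0.387)) = -0.094017
  c_2 = sigma^2 theta_2 = 1 * (-0.509) = -0.509
Equations for k = 0 and k = 1 (AR order 1):
  gamma(0) = phi_1 gamma(1) + c_0
  gamma(1) = phi_1 gamma(0) + c_1
Substituting the second into the first: gamma(0) (1 - phi_1^2) = c_0 + phi_1 c_1, so
  gamma(0) = (c_0 + phi_1 c_1) / (1 - phi_1^2) = (1.352788 + (-0.096)(-0.094017)) / (1 - (-0.096)^2) = 1.361813 / 0.990784 = 1.37448.
  gamma(1) = phi_1 gamma(0) + c_1 = (-0.096)(1.37448) + (-0.094017) = -0.225967.
For k = 2: gamma(2) = phi_1 gamma(1) + c_2
  = (-0.096)(-0.225967) + (-0.509) = -0.487307.
Therefore gamma(2) = -0.4873 (to 4 decimal places).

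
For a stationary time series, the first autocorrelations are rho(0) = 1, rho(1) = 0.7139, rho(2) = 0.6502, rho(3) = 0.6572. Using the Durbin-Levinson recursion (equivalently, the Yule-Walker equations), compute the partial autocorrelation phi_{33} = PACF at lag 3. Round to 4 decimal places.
\phi_{33} = 0.2698

The PACF at lag k is phi_{kk}, the last component of the solution
to the Yule-Walker system G_k phi = r_k where
  (G_k)_{ij} = rho(|i - j|), (r_k)_i = rho(i), i,j = 1..k.
Equivalently, Durbin-Levinson gives phi_{kk} iteratively:
  phi_{11} = rho(1)
  phi_{kk} = [rho(k) - sum_{j=1..k-1} phi_{k-1,j} rho(k-j)]
            / [1 - sum_{j=1..k-1} phi_{k-1,j} rho(j)],
  phi_{k,j} = phi_{k-1,j} - phi_{kk} phi_{k-1,k-j},  j = 1..k-1.
Step k = 1:
  phi_11 = rho(1) = 0.7139.
Step k = 2:
  phi_22 = [rho(2) - phi_11 rho(1)] / [1 - phi_11 rho(1)] = [0.6502 - (0.7139)(0.7139)] / [1 - (0.7139)(0.7139)]
         = 0.14054679 / 0.49034679 = 0.286627.
  Update: phi_21 = phi_11 - phi_22 phi_11 = 0.7139 - (0.286627)(0.7139) = 0.509277.
Step k = 3:
  phi_33 = [rho(3) - phi_21 rho(2) - phi_22 rho(1)] / [1 - phi_21 rho(1) - phi_22 rho(2)]
    numerator   = 0.6572 - (0.509277)(0.6502) - (0.286627)(0.7139) = 0.12144501
    denominator = 1 - (0.509277)(0.7139) - (0.286627)(0.6502) = 0.45006224
  phi_33 = 0.12144501 / 0.45006224 = 0.2698.
Therefore phi_{33} = 0.2698.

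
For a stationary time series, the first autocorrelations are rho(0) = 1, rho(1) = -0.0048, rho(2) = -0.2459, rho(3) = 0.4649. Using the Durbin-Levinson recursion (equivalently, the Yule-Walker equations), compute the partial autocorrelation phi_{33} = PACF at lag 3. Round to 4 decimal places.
\phi_{33} = 0.4920

The PACF at lag k is phi_{kk}, the last component of the solution
to the Yule-Walker system G_k phi = r_k where
  (G_k)_{ij} = rho(|i - j|), (r_k)_i = rho(i), i,j = 1..k.
Equivalently, Durbin-Levinson gives phi_{kk} iteratively:
  phi_{11} = rho(1)
  phi_{kk} = [rho(k) - sum_{j=1..k-1} phi_{k-1,j} rho(k-j)]
            / [1 - sum_{j=1..k-1} phi_{k-1,j} rho(j)],
  phi_{k,j} = phi_{k-1,j} - phi_{kk} phi_{k-1,k-j},  j = 1..k-1.
Step k = 1:
  phi_11 = rho(1) = -0.0048.
Step k = 2:
  phi_22 = [rho(2) - phi_11 rho(1)] / [1 - phi_11 rho(1)] = [-0.2459 - (-0.0048)(-0.0048)] / [1 - (-0.0048)(-0.0048)]
         = -0.24592304 / 0.99997696 = -0.245929.
  Update: phi_21 = phi_11 - phi_22 phi_11 = -0.0048 - (-0.245929)(-0.0048) = -0.00598.
Step k = 3:
  phi_33 = [rho(3) - phi_21 rho(2) - phi_22 rho(1)] / [1 - phi_21 rho(1) - phi_22 rho(2)]
    numerator   = 0.4649 - (-0.00598)(-0.2459) - (-0.245929)(-0.0048) = 0.46224895
    denominator = 1 - (-0.00598)(-0.0048) - (-0.245929)(-0.2459) = 0.93949742
  phi_33 = 0.46224895 / 0.93949742 = 0.492.
Therefore phi_{33} = 0.4920.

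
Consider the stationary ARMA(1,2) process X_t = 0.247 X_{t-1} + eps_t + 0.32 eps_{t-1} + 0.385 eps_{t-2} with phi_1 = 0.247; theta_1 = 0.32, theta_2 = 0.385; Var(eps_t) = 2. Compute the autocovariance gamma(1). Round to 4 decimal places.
\gamma(1) = 1.8744

Multiply the model equation by X_{t-k} and take expectations. With theta_0 = psi_0 = 1 and psi_j the MA(infinity) weights, this gives
  gamma(k) - sum_i phi_i gamma(k-i) = c_k,
  c_k = sigma^2 * sum_{j=k..q} theta_j psi_{j-k}   (c_k = 0 for k > q),
using gamma(-m) = gamma(m).
psi-weights needed (psi_j = theta_j + sum_i phi_i psi_{j-i}):
  psi_1 = theta_1 + phi_1 = 0.32 + (0.247) = 0.567
  psi_2 = theta_2 + phi_1 psi_1 = 0.385 + (0.247)(0.567) = 0.525049
Right-hand sides:
  c_0 = sigma^2 (1 + theta_1 psi_1 + theta_2 psi_2) = 2 * (1 + (0.32)(0.567) + (0.385)(0.525049)) = 2 * 1.383584 = 2.767168
  c_1 = sigma^2 (theta_1 + theta_2 psi_1) = 2 * (0.32 + (0.385)(0.567)) = 1.07659
  c_2 = sigma^2 theta_2 = 2 * (0.385) = 0.77
Equations for k = 0 and k = 1 (AR order 1):
  gamma(0) = phi_1 gamma(1) + c_0
  gamma(1) = phi_1 gamma(0) + c_1
Substituting the second into the first: gamma(0) (1 - phi_1^2) = c_0 + phi_1 c_1, so
  gamma(0) = (c_0 + phi_1 c_1) / (1 - phi_1^2) = (2.767168 + (0.247)(1.07659)) / (1 - (0.247)^2) = 3.033085 / 0.938991 = 3.230154.
  gamma(1) = phi_1 gamma(0) + c_1 = (0.247)(3.230154) + (1.07659) = 1.874438.
Therefore gamma(1) = 1.8744 (to 4 decimal places).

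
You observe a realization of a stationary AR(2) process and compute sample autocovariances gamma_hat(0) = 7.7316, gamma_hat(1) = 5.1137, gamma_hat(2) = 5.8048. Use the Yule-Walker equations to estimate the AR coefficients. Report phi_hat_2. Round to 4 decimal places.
\hat\phi_{2} = 0.5570

The Yule-Walker equations for an AR(p) process read, in matrix form,
  Gamma_p phi = r_p,   with   (Gamma_p)_{ij} = gamma(|i - j|),
                       (r_p)_i = gamma(i),   i,j = 1..p.
Substitute the sample gammas (Toeplitz matrix and right-hand side of size 2):
  Gamma_p = [[7.7316, 5.1137], [5.1137, 7.7316]]
  r_p     = [5.1137, 5.8048]
Written out:
  7.7316 phi_1 + 5.1137 phi_2 = 5.1137
  5.1137 phi_1 + 7.7316 phi_2 = 5.8048
Solve by Cramer's rule:
  det = gamma(0)^2 - gamma(1)^2 = (7.7316)^2 - (5.1137)^2 = 59.77763856 - 26.14992769 = 33.62771087
  phi_hat_1 = [gamma(1) gamma(0) - gamma(1) gamma(2)] / det = [(5.1137)(7.7316) - (5.1137)(5.8048)] / 33.62771087 = 9.85307716 / 33.62771087 = 0.293
  phi_hat_2 = [gamma(0) gamma(2) - gamma(1)^2] / det = [(7.7316)(5.8048) - (5.1137)^2] / 33.62771087 = 18.73046399 / 33.62771087 = 0.557
So phi_hat = [0.2930, 0.5570].
Therefore phi_hat_2 = 0.5570.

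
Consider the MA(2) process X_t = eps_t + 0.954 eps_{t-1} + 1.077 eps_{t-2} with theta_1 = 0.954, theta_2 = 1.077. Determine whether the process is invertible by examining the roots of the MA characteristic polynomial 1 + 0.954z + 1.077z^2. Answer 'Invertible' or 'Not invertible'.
\text{Not invertible}

The MA(q) characteristic polynomial is P(z) = 1 + 0.954z + 1.077z^2.
Invertibility requires all roots to lie outside the unit circle, i.e. |z| > 1 for every root.
Set 1 + (0.954) z + (1.077) z^2 = 0, i.e. a z^2 + b z + c = 0 with a = 1.077, b = 0.954, c = 1.
Discriminant D = b^2 - 4ac = (0.954)^2 - 4*(1.077)*1 = 0.910116 - (4.308) = -3.397884.
D < 0, so the roots are the complex-conjugate pair z = (-b +/- i sqrt(-D)) / (2a) = -0.4429 +/- 0.8558i.
For a conjugate pair |z|^2 = z * conj(z) = (product of roots) = c/a = 1/(1.077) = 0.928505, so |z| = sqrt(0.928505) = 0.9636 for both roots.
Moduli of all roots: 0.9636, 0.9636.
All moduli strictly greater than 1? No.
Verdict: Not invertible.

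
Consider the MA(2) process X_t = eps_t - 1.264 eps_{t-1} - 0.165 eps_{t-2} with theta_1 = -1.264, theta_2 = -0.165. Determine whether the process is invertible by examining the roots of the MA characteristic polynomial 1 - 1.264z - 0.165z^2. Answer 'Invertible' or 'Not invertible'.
\text{Not invertible}

The MA(q) characteristic polynomial is P(z) = 1 - 1.264z - 0.165z^2.
Invertibility requires all roots to lie outside the unit circle, i.e. |z| > 1 for every root.
Set 1 + (-1.264) z + (-0.165) z^2 = 0, i.e. a z^2 + b z + c = 0 with a = -0.165, b = -1.264, c = 1.
Discriminant D = b^2 - 4ac = (-1.264)^2 - 4*(-0.165)*1 = 1.597696 - (-0.66) = 2.257696.
D >= 0, so the roots are real: z = (-b +/- sqrt(D)) / (2a) = (1.264 +/- 1.502563) / (-0.33).
  z_1 = (1.264 + 1.502563) / (-0.33) = -8.3835,   |z_1| = 8.3835.
  z_2 = (1.264 - 1.502563) / (-0.33) = 0.7229,   |z_2| = 0.7229.
Moduli of all roots: 8.3835, 0.7229.
All moduli strictly greater than 1? No.
Verdict: Not invertible.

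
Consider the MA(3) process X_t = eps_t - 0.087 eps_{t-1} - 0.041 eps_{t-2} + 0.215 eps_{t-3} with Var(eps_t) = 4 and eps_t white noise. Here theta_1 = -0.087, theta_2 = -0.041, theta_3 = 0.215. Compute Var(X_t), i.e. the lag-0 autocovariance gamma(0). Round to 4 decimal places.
\gamma(0) = 4.2219

For an MA(q) process X_t = eps_t + sum_i theta_i eps_{t-i} with
Var(eps_t) = sigma^2, the variance is
  gamma(0) = sigma^2 * (1 + sum_i theta_i^2).
  sum_i theta_i^2 = (-0.087)^2 + (-0.041)^2 + (0.215)^2 = 0.007569 + 0.001681 + 0.046225 = 0.055475.
  gamma(0) = 4 * (1 + 0.055475) = 4 * 1.055475 = 4.2219.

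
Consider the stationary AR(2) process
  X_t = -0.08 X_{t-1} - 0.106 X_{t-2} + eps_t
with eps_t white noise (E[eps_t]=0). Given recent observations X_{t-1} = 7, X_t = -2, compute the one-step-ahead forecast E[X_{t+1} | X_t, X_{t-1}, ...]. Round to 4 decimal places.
E[X_{t+1} \mid \mathcal F_t] = -0.5820

For an AR(p) model X_t = c + sum_i phi_i X_{t-i} + eps_t, the
one-step-ahead conditional mean is
  E[X_{t+1} | X_t, ...] = c + sum_i phi_i X_{t+1-i}.
Substitute known values:
  E[X_{t+1} | ...] = (-0.08) * (-2) + (-0.106) * (7)
                   = -0.5820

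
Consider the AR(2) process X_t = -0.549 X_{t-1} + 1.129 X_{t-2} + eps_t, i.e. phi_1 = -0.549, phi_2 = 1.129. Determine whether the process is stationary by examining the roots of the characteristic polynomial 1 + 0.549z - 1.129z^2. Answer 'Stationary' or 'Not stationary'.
\text{Not stationary}

The AR(p) characteristic polynomial is P(z) = 1 + 0.549z - 1.129z^2.
Stationarity requires all roots to lie outside the unit circle, i.e. |z| > 1 for every root.
Set 1 + (0.549) z + (-1.129) z^2 = 0, i.e. a z^2 + b z + c = 0 with a = -1.129, b = 0.549, c = 1.
Discriminant D = b^2 - 4ac = (0.549)^2 - 4*(-1.129)*1 = 0.301401 - (-4.516) = 4.817401.
D >= 0, so the roots are real: z = (-b +/- sqrt(D)) / (2a) = (-0.549 +/- 2.194858) / (-2.258).
  z_1 = (-0.549 + 2.194858) / (-2.258) = -0.7289,   |z_1| = 0.7289.
  z_2 = (-0.549 - 2.194858) / (-2.258) = 1.2152,   |z_2| = 1.2152.
Moduli of all roots: 0.7289, 1.2152.
All moduli strictly greater than 1? No.
Verdict: Not stationary.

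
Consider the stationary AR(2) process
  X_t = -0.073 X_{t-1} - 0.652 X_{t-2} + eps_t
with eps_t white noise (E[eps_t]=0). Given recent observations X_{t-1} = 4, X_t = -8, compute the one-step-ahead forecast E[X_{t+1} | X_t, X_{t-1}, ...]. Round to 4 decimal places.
E[X_{t+1} \mid \mathcal F_t] = -2.0240

For an AR(p) model X_t = c + sum_i phi_i X_{t-i} + eps_t, the
one-step-ahead conditional mean is
  E[X_{t+1} | X_t, ...] = c + sum_i phi_i X_{t+1-i}.
Substitute known values:
  E[X_{t+1} | ...] = (-0.073) * (-8) + (-0.652) * (4)
                   = -2.0240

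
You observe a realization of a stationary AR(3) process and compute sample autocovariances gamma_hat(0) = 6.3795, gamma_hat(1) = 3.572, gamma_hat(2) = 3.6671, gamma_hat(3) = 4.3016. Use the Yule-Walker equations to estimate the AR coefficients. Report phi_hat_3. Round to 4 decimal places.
\hat\phi_{3} = 0.4460

The Yule-Walker equations for an AR(p) process read, in matrix form,
  Gamma_p phi = r_p,   with   (Gamma_p)_{ij} = gamma(|i - j|),
                       (r_p)_i = gamma(i),   i,j = 1..p.
Substitute the sample gammas (Toeplitz matrix and right-hand side of size 3):
  Gamma_p = [[6.3795, 3.572, 3.6671], [3.572, 6.3795, 3.572], [3.6671, 3.572, 6.3795]]
  r_p     = [3.572, 3.6671, 4.3016]
Written out (R1..R3):
  (R1) 6.3795 phi_1 + 3.572 phi_2 + 3.6671 phi_3 = 3.572
  (R2) 3.572 phi_1 + 6.3795 phi_2 + 3.572 phi_3 = 3.6671
  (R3) 3.6671 phi_1 + 3.572 phi_2 + 6.3795 phi_3 = 4.3016
Gaussian elimination:
  R2 <- R2 - (3.572/6.3795) R1 = R2 - (0.559918) R1:  4.379471 phi_2 + 1.518723 phi_3 = 1.667071
  R3 <- R3 - (3.6671/6.3795) R1 = R3 - (0.574826) R1:  1.518723 phi_2 + 4.271557 phi_3 = 2.248323
  R3 <- R3 - (1.518723/4.379471) R2 = R3 - (0.346782) R2:  3.744891 phi_3 = 1.670212
Back-substitution:
  phi_hat_3 = 1.670212 / 3.744891 = 0.445998
  phi_hat_2 = (1.667071 - (1.518723)(0.445998)) / 4.379471 = 0.225992
  phi_hat_1 = (3.572 - (3.572)(0.225992) - (3.6671)(0.445998)) / 6.3795 = 0.177011
So phi_hat = [0.1770, 0.2260, 0.4460].
Therefore phi_hat_3 = 0.4460.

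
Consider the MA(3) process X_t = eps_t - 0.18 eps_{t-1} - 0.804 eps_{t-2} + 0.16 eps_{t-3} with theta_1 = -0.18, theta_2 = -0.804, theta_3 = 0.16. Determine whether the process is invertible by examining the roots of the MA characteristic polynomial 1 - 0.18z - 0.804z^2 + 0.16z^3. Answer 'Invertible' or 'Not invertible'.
\text{Invertible}

The MA(q) characteristic polynomial is P(z) = 1 - 0.18z - 0.804z^2 + 0.16z^3.
Invertibility requires all roots to lie outside the unit circle, i.e. |z| > 1 for every root.
Degree 3: look for a simple real root z0 first, then factor out (1 - z/z0) and solve the remaining quadratic.
Testing z0 = 5: P(5) = 1 + (-0.18)(5) + (-0.804)(5)^2 + (0.16)(5)^3
  = 1 + (-0.9) + (-20.1) + (20) = 0.  So z_0 = 5 is a root, |z_0| = 5.
Divide out the factor (1 - 0.2 z) = (1 - z/z0) (since 1/z0 = 0.2):
  P(z) = (1 - 0.2 z)(1 + (0.02) z + (-0.8) z^2)
  [check: z-coef 0.02 - (0.2) = -0.18; z^2-coef -0.8 - (0.2)(0.02) = -0.804; z^3-coef -(0.2)(-0.8) = 0.16.]
Remaining roots from the quadratic factor 1 + (0.02) z + (-0.8) z^2:
  Set 1 + (0.02) z + (-0.8) z^2 = 0, i.e. a z^2 + b z + c = 0 with a = -0.8, b = 0.02, c = 1.
  Discriminant D = b^2 - 4ac = (0.02)^2 - 4*(-0.8)*1 = 0.0004 - (-3.2) = 3.2004.
  D >= 0, so the roots are real: z = (-b +/- sqrt(D)) / (2a) = (-0.02 +/- 1.788966) / (-1.6).
    z_1 = (-0.02 + 1.788966) / (-1.6) = -1.1056,   |z_1| = 1.1056.
    z_2 = (-0.02 - 1.788966) / (-1.6) = 1.1306,   |z_2| = 1.1306.
Moduli of all roots: 5.0000, 1.1056, 1.1306.
All moduli strictly greater than 1? Yes.
Verdict: Invertible.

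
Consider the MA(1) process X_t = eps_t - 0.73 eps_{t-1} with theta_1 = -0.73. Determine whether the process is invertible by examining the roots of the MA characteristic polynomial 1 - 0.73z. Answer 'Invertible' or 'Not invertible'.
\text{Invertible}

The MA(q) characteristic polynomial is P(z) = 1 - 0.73z.
Invertibility requires all roots to lie outside the unit circle, i.e. |z| > 1 for every root.
This is linear in z: 1 + (-0.73) z = 0  =>  z = -1/(-0.73) = 1.369863,  |z| = 1.369863.
Moduli of all roots: 1.3699.
All moduli strictly greater than 1? Yes.
Verdict: Invertible.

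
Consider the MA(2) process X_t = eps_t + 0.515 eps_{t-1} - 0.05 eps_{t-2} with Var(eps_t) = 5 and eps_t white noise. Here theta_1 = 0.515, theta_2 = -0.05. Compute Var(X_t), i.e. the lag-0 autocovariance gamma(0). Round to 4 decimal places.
\gamma(0) = 6.3386

For an MA(q) process X_t = eps_t + sum_i theta_i eps_{t-i} with
Var(eps_t) = sigma^2, the variance is
  gamma(0) = sigma^2 * (1 + sum_i theta_i^2).
  sum_i theta_i^2 = (0.515)^2 + (-0.05)^2 = 0.265225 + 0.0025 = 0.267725.
  gamma(0) = 5 * (1 + 0.267725) = 5 * 1.267725 = 6.338625, which rounds to 6.3386.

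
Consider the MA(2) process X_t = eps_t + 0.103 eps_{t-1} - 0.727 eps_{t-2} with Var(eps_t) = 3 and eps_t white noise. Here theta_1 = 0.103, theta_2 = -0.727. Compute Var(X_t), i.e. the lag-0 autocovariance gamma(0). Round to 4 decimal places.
\gamma(0) = 4.6174

For an MA(q) process X_t = eps_t + sum_i theta_i eps_{t-i} with
Var(eps_t) = sigma^2, the variance is
  gamma(0) = sigma^2 * (1 + sum_i theta_i^2).
  sum_i theta_i^2 = (0.103)^2 + (-0.727)^2 = 0.010609 + 0.528529 = 0.539138.
  gamma(0) = 3 * (1 + 0.539138) = 3 * 1.539138 = 4.617414, which rounds to 4.6174.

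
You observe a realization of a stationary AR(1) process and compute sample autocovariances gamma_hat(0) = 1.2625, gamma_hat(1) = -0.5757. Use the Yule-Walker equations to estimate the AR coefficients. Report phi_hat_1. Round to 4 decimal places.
\hat\phi_{1} = -0.4560

The Yule-Walker equations for an AR(p) process read, in matrix form,
  Gamma_p phi = r_p,   with   (Gamma_p)_{ij} = gamma(|i - j|),
                       (r_p)_i = gamma(i),   i,j = 1..p.
Substitute the sample gammas (Toeplitz matrix and right-hand side of size 1):
  Gamma_p = [[1.2625]]
  r_p     = [-0.5757]
With p = 1 this is the single equation gamma(0) phi_1 = gamma(1):
  phi_hat_1 = gamma(1) / gamma(0) = -0.5757 / 1.2625 = -0.4560.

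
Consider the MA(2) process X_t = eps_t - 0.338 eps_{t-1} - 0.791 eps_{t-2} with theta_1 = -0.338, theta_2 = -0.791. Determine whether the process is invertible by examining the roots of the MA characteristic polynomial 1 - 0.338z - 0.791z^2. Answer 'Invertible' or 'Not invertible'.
\text{Not invertible}

The MA(q) characteristic polynomial is P(z) = 1 - 0.338z - 0.791z^2.
Invertibility requires all roots to lie outside the unit circle, i.e. |z| > 1 for every root.
Set 1 + (-0.338) z + (-0.791) z^2 = 0, i.e. a z^2 + b z + c = 0 with a = -0.791, b = -0.338, c = 1.
Discriminant D = b^2 - 4ac = (-0.338)^2 - 4*(-0.791)*1 = 0.114244 - (-3.164) = 3.278244.
D >= 0, so the roots are real: z = (-b +/- sqrt(D)) / (2a) = (0.338 +/- 1.810592) / (-1.582).
  z_1 = (0.338 + 1.810592) / (-1.582) = -1.3581,   |z_1| = 1.3581.
  z_2 = (0.338 - 1.810592) / (-1.582) = 0.9308,   |z_2| = 0.9308.
Moduli of all roots: 1.3581, 0.9308.
All moduli strictly greater than 1? No.
Verdict: Not invertible.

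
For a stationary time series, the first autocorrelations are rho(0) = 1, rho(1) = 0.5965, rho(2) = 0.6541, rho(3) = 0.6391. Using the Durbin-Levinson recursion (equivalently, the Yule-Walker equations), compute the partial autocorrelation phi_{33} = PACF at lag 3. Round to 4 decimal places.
\phi_{33} = 0.3031

The PACF at lag k is phi_{kk}, the last component of the solution
to the Yule-Walker system G_k phi = r_k where
  (G_k)_{ij} = rho(|i - j|), (r_k)_i = rho(i), i,j = 1..k.
Equivalently, Durbin-Levinson gives phi_{kk} iteratively:
  phi_{11} = rho(1)
  phi_{kk} = [rho(k) - sum_{j=1..k-1} phi_{k-1,j} rho(k-j)]
            / [1 - sum_{j=1..k-1} phi_{k-1,j} rho(j)],
  phi_{k,j} = phi_{k-1,j} - phi_{kk} phi_{k-1,k-j},  j = 1..k-1.
Step k = 1:
  phi_11 = rho(1) = 0.5965.
Step k = 2:
  phi_22 = [rho(2) - phi_11 rho(1)] / [1 - phi_11 rho(1)] = [0.6541 - (0.5965)(0.5965)] / [1 - (0.5965)(0.5965)]
         = 0.29828775 / 0.64418775 = 0.463045.
  Update: phi_21 = phi_11 - phi_22 phi_11 = 0.5965 - (0.463045)(0.5965) = 0.320294.
Step k = 3:
  phi_33 = [rho(3) - phi_21 rho(2) - phi_22 rho(1)] / [1 - phi_21 rho(1) - phi_22 rho(2)]
    numerator   = 0.6391 - (0.320294)(0.6541) - (0.463045)(0.5965) = 0.15338963
    denominator = 1 - (0.320294)(0.5965) - (0.463045)(0.6541) = 0.50606718
  phi_33 = 0.15338963 / 0.50606718 = 0.3031.
Therefore phi_{33} = 0.3031.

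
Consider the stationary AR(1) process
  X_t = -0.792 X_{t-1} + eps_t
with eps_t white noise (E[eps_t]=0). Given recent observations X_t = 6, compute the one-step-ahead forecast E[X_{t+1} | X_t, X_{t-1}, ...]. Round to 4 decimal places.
E[X_{t+1} \mid \mathcal F_t] = -4.7520

For an AR(p) model X_t = c + sum_i phi_i X_{t-i} + eps_t, the
one-step-ahead conditional mean is
  E[X_{t+1} | X_t, ...] = c + sum_i phi_i X_{t+1-i}.
Substitute known values:
  E[X_{t+1} | ...] = (-0.792) * (6)
                   = -4.7520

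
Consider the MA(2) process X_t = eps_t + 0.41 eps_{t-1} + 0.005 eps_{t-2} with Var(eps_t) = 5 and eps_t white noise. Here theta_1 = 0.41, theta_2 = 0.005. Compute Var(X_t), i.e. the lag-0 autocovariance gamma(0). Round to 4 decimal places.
\gamma(0) = 5.8406

For an MA(q) process X_t = eps_t + sum_i theta_i eps_{t-i} with
Var(eps_t) = sigma^2, the variance is
  gamma(0) = sigma^2 * (1 + sum_i theta_i^2).
  sum_i theta_i^2 = (0.41)^2 + (0.005)^2 = 0.1681 + 0.000025 = 0.168125.
  gamma(0) = 5 * (1 + 0.168125) = 5 * 1.168125 = 5.840625, which rounds to 5.8406.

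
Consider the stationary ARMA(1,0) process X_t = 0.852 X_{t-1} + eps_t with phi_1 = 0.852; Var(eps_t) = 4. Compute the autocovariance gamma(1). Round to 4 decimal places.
\gamma(1) = 12.4336

Multiply the model equation by X_{t-k} and take expectations. With theta_0 = psi_0 = 1 and psi_j the MA(infinity) weights, this gives
  gamma(k) - sum_i phi_i gamma(k-i) = c_k,
  c_k = sigma^2 * sum_{j=k..q} theta_j psi_{j-k}   (c_k = 0 for k > q),
using gamma(-m) = gamma(m).
Pure AR (q = 0): c_0 = sigma^2 = 4, c_k = 0 for k >= 1.
Equations for k = 0 and k = 1 (AR order 1):
  gamma(0) = phi_1 gamma(1) + c_0
  gamma(1) = phi_1 gamma(0) + c_1
Substituting the second into the first: gamma(0) (1 - phi_1^2) = c_0 + phi_1 c_1, so
  gamma(0) = c_0 / (1 - phi_1^2) = 4 / (1 - (0.852)^2) = 4 / 0.274096 = 14.593427.
  gamma(1) = phi_1 gamma(0) = (0.852)(14.593427) = 12.4336.
Therefore gamma(1) = 12.4336 (to 4 decimal places).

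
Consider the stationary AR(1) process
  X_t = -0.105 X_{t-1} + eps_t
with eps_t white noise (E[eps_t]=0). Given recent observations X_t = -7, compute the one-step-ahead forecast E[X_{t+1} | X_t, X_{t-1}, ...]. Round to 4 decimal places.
E[X_{t+1} \mid \mathcal F_t] = 0.7350

For an AR(p) model X_t = c + sum_i phi_i X_{t-i} + eps_t, the
one-step-ahead conditional mean is
  E[X_{t+1} | X_t, ...] = c + sum_i phi_i X_{t+1-i}.
Substitute known values:
  E[X_{t+1} | ...] = (-0.105) * (-7)
                   = 0.7350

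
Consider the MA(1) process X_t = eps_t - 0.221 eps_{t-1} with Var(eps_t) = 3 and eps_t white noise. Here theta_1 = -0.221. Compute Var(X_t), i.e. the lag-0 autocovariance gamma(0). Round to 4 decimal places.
\gamma(0) = 3.1465

For an MA(q) process X_t = eps_t + sum_i theta_i eps_{t-i} with
Var(eps_t) = sigma^2, the variance is
  gamma(0) = sigma^2 * (1 + sum_i theta_i^2).
  sum_i theta_i^2 = (-0.221)^2 = 0.048841.
  gamma(0) = 3 * (1 + 0.048841) = 3 * 1.048841 = 3.146523, which rounds to 3.1465.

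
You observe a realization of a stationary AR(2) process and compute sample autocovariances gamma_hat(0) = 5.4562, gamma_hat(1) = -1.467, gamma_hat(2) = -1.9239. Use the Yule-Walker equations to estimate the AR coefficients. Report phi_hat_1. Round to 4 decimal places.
\hat\phi_{1} = -0.3920

The Yule-Walker equations for an AR(p) process read, in matrix form,
  Gamma_p phi = r_p,   with   (Gamma_p)_{ij} = gamma(|i - j|),
                       (r_p)_i = gamma(i),   i,j = 1..p.
Substitute the sample gammas (Toeplitz matrix and right-hand side of size 2):
  Gamma_p = [[5.4562, -1.467], [-1.467, 5.4562]]
  r_p     = [-1.467, -1.9239]
Written out:
  5.4562 phi_1 - 1.467 phi_2 = -1.467
  -1.467 phi_1 + 5.4562 phi_2 = -1.9239
Solve by Cramer's rule:
  det = gamma(0)^2 - gamma(1)^2 = (5.4562)^2 - (-1.467)^2 = 29.77011844 - 2.152089 = 27.61802944
  phi_hat_1 = [gamma(1) gamma(0) - gamma(1) gamma(2)] / det = [(-1.467)(5.4562) - (-1.467)(-1.9239)] / 27.61802944 = -10.8266067 / 27.61802944 = -0.392
  phi_hat_2 = [gamma(0) gamma(2) - gamma(1)^2] / det = [(5.4562)(-1.9239) - (-1.467)^2] / 27.61802944 = -12.64927218 / 27.61802944 = -0.458
So phi_hat = [-0.3920, -0.4580].
Therefore phi_hat_1 = -0.3920.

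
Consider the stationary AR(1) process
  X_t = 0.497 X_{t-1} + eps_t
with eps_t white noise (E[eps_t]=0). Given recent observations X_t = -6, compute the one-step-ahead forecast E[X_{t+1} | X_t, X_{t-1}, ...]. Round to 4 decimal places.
E[X_{t+1} \mid \mathcal F_t] = -2.9820

For an AR(p) model X_t = c + sum_i phi_i X_{t-i} + eps_t, the
one-step-ahead conditional mean is
  E[X_{t+1} | X_t, ...] = c + sum_i phi_i X_{t+1-i}.
Substitute known values:
  E[X_{t+1} | ...] = (0.497) * (-6)
                   = -2.9820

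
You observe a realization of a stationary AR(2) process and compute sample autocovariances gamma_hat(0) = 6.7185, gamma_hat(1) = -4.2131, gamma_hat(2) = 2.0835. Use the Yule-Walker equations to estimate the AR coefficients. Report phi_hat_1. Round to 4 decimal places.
\hat\phi_{1} = -0.7130

The Yule-Walker equations for an AR(p) process read, in matrix form,
  Gamma_p phi = r_p,   with   (Gamma_p)_{ij} = gamma(|i - j|),
                       (r_p)_i = gamma(i),   i,j = 1..p.
Substitute the sample gammas (Toeplitz matrix and right-hand side of size 2):
  Gamma_p = [[6.7185, -4.2131], [-4.2131, 6.7185]]
  r_p     = [-4.2131, 2.0835]
Written out:
  6.7185 phi_1 - 4.2131 phi_2 = -4.2131
  -4.2131 phi_1 + 6.7185 phi_2 = 2.0835
Solve by Cramer's rule:
  det = gamma(0)^2 - gamma(1)^2 = (6.7185)^2 - (-4.2131)^2 = 45.13824225 - 17.75021161 = 27.38803064
  phi_hat_1 = [gamma(1) gamma(0) - gamma(1) gamma(2)] / det = [(-4.2131)(6.7185) - (-4.2131)(2.0835)] / 27.38803064 = -19.5277185 / 27.38803064 = -0.713
  phi_hat_2 = [gamma(0) gamma(2) - gamma(1)^2] / det = [(6.7185)(2.0835) - (-4.2131)^2] / 27.38803064 = -3.75221686 / 27.38803064 = -0.137
So phi_hat = [-0.7130, -0.1370].
Therefore phi_hat_1 = -0.7130.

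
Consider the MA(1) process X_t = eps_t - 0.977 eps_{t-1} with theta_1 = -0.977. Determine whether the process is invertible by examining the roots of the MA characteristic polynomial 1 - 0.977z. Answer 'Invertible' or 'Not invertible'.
\text{Invertible}

The MA(q) characteristic polynomial is P(z) = 1 - 0.977z.
Invertibility requires all roots to lie outside the unit circle, i.e. |z| > 1 for every root.
This is linear in z: 1 + (-0.977) z = 0  =>  z = -1/(-0.977) = 1.023541,  |z| = 1.023541.
Moduli of all roots: 1.0235.
All moduli strictly greater than 1? Yes.
Verdict: Invertible.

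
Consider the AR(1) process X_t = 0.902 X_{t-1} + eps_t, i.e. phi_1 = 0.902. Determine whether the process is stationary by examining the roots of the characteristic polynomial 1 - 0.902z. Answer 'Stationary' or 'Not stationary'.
\text{Stationary}

The AR(p) characteristic polynomial is P(z) = 1 - 0.902z.
Stationarity requires all roots to lie outside the unit circle, i.e. |z| > 1 for every root.
This is linear in z: 1 + (-0.902) z = 0  =>  z = -1/(-0.902) = 1.108647,  |z| = 1.108647.
Moduli of all roots: 1.1086.
All moduli strictly greater than 1? Yes.
Verdict: Stationary.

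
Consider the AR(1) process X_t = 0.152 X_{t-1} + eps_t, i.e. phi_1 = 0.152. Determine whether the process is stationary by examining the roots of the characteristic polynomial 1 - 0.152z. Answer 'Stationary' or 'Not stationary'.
\text{Stationary}

The AR(p) characteristic polynomial is P(z) = 1 - 0.152z.
Stationarity requires all roots to lie outside the unit circle, i.e. |z| > 1 for every root.
This is linear in z: 1 + (-0.152) z = 0  =>  z = -1/(-0.152) = 6.578947,  |z| = 6.578947.
Moduli of all roots: 6.5789.
All moduli strictly greater than 1? Yes.
Verdict: Stationary.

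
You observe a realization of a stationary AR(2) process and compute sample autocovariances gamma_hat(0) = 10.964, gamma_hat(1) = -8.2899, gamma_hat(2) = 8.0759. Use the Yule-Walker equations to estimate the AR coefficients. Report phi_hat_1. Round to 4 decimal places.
\hat\phi_{1} = -0.4650

The Yule-Walker equations for an AR(p) process read, in matrix form,
  Gamma_p phi = r_p,   with   (Gamma_p)_{ij} = gamma(|i - j|),
                       (r_p)_i = gamma(i),   i,j = 1..p.
Substitute the sample gammas (Toeplitz matrix and right-hand side of size 2):
  Gamma_p = [[10.964, -8.2899], [-8.2899, 10.964]]
  r_p     = [-8.2899, 8.0759]
Written out:
  10.964 phi_1 - 8.2899 phi_2 = -8.2899
  -8.2899 phi_1 + 10.964 phi_2 = 8.0759
Solve by Cramer's rule:
  det = gamma(0)^2 - gamma(1)^2 = (10.964)^2 - (-8.2899)^2 = 120.209296 - 68.72244201 = 51.48685399
  phi_hat_1 = [gamma(1) gamma(0) - gamma(1) gamma(2)] / det = [(-8.2899)(10.964) - (-8.2899)(8.0759)] / 51.48685399 = -23.94206019 / 51.48685399 = -0.465
  phi_hat_2 = [gamma(0) gamma(2) - gamma(1)^2] / det = [(10.964)(8.0759) - (-8.2899)^2] / 51.48685399 = 19.82172559 / 51.48685399 = 0.385
So phi_hat = [-0.4650, 0.3850].
Therefore phi_hat_1 = -0.4650.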